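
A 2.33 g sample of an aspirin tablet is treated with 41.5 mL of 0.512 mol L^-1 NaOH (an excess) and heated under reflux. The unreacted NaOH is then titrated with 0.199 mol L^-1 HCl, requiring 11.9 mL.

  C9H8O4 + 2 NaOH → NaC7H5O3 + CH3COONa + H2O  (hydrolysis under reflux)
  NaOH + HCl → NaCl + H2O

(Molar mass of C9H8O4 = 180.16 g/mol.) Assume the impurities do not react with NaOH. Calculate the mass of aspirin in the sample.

1.70 g

n(NaOH) added = 0.0415 × 0.512 = 0.0212 mol
n(HCl) used in back-titration = 0.0119 × 0.199 = 2.37 × 10^-3 mol
n(NaOH) left over = 2.37 × 10^-3 mol (1:1 ratio)
n(NaOH) consumed by analyte = 0.0212 − 2.37 × 10^-3 = 0.0189 mol
From the 1:2 ratio, n(C9H8O4) = 1/2 × 0.0189 = 9.44 × 10^-3 mol
mass of C9H8O4 = 9.44 × 10^-3 × 180.16 = 1.70 g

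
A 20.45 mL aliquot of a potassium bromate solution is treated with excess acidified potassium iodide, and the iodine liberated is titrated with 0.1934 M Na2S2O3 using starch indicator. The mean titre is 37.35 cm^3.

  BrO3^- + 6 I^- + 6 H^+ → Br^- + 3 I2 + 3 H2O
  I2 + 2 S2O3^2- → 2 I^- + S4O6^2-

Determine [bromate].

0.05887 M

n(S2O3^2-) = 0.03735 × 0.1934 = 7.223 × 10^-3 mol
n(I2) = n(S2O3^2-)/2 = 3.612 × 10^-3 mol
From the 1:3 ratio, n(BrO3^-) in the aliquot = 1/3 × 3.612 × 10^-3 = 1.204 × 10^-3 mol
[BrO3^-] = 1.204 × 10^-3 / 0.02045 = 0.05887 mol/L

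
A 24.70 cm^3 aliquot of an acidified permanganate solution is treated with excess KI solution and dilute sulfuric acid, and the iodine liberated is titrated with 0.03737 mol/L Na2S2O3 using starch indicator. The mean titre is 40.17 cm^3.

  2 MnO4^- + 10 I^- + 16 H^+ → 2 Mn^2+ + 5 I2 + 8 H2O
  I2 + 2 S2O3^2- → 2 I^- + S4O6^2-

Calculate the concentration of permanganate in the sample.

0.01216 mol/L

n(S2O3^2-) = 0.04017 × 0.03737 = 1.501 × 10^-3 mol
n(I2) = n(S2O3^2-)/2 = 7.506 × 10^-4 mol
From the 2:5 ratio, n(MnO4^-) in the aliquot = 2/5 × 7.506 × 10^-4 = 3.002 × 10^-4 mol
[MnO4^-] = 3.002 × 10^-4 / 0.02470 = 0.01216 mol/L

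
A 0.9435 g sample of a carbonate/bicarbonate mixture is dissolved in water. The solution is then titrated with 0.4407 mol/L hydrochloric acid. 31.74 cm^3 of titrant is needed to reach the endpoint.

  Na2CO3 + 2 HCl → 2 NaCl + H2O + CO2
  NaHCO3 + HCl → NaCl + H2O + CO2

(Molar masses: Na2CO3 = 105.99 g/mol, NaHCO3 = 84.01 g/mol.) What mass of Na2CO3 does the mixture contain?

0.3958 g

n(HCl) = 0.03174 × 0.4407 = 0.01399 mol
Let x = n(Na2CO3), y = n(NaHCO3).
Titrant: 2x + 1y = 0.01399;  mass: 105.99x + 84.01y = 0.9435
Solving, x = 3.734 × 10^-3 mol, y = 6.520 × 10^-3 mol
mass of Na2CO3 = 3.734 × 10^-3 × 105.99 = 0.3958 g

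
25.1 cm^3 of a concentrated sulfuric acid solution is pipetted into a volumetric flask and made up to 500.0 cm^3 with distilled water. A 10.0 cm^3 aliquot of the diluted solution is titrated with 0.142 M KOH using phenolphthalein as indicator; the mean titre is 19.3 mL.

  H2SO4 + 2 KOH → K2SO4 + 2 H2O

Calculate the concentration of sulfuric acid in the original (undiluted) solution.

2.73 M

n(KOH) = 0.0193 × 0.142 = 2.74 × 10^-3 mol
From the 1:2 ratio, n(H2SO4) in the aliquot = 1/2 × 2.74 × 10^-3 = 1.37 × 10^-3 mol
[H2SO4]_dilute = 1.37 × 10^-3 / 0.0100 = 0.137 mol/L
Dilution factor = 500.0 / 25.1 = 19.92
[H2SO4]_stock = 0.137 × 19.92 = 2.73 mol/L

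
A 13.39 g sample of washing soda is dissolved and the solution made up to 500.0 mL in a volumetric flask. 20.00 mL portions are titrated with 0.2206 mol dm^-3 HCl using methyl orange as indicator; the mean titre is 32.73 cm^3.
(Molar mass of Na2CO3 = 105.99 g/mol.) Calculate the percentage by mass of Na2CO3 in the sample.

Na2CO3 + 2 HCl → 2 NaCl + H2O + CO2
n(HCl) per titration = 0.03273 × 0.2206 = 7.220 × 10^-3 mol
From the 1:2 ratio, n(Na2CO3) in each aliquot = 1/2 × 7.220 × 10^-3 = 3.610 × 10^-3 mol
n(Na2CO3) in the whole flask = 3.610 × 10^-3 × 500.0/20.00 = 0.09025 mol
mass of Na2CO3 = 0.09025 × 105.99 = 9.566 g
% Na2CO3 = 9.566 / 13.39 × 100 = 71.44 %

71.44 %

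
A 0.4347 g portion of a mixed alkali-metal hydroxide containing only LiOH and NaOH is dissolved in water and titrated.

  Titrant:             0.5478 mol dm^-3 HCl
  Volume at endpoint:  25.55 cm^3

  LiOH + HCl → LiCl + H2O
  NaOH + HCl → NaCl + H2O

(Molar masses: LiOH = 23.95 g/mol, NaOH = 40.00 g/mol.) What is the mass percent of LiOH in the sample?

42.96 %

n(HCl) = 0.02555 × 0.5478 = 0.01400 mol
Let x = n(LiOH), y = n(NaOH).
Titrant: 1x + 1y = 0.01400;  mass: 23.95x + 40.00y = 0.4347
Solving, x = 7.798 × 10^-3 mol, y = 6.199 × 10^-3 mol
mass of LiOH = 7.798 × 10^-3 × 23.95 = 0.1868 g
% LiOH = 0.1868 / 0.4347 × 100 = 42.96 %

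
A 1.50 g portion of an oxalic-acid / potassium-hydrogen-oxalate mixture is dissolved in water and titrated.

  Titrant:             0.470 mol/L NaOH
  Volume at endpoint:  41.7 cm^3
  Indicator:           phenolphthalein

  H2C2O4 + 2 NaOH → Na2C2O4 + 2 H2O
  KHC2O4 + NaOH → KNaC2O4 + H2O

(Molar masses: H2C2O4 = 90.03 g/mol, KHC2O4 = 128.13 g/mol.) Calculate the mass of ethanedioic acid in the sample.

n(NaOH) = 0.0417 × 0.470 = 0.0196 mol
Let x = n(H2C2O4), y = n(KHC2O4).
Titrant: 2x + 1y = 0.0196;  mass: 90.03x + 128.13y = 1.50
Solving, x = 6.08 × 10^-3 mol, y = 7.43 × 10^-3 mol
mass of H2C2O4 = 6.08 × 10^-3 × 90.03 = 0.548 g

0.548 g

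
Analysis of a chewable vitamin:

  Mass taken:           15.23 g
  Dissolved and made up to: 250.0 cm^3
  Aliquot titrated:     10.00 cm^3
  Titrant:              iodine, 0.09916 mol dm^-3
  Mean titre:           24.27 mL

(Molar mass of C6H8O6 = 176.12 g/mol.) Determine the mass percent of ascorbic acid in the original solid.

C6H8O6 + I2 → C6H6O6 + 2 HI
n(I2) per titration = 0.02427 × 0.09916 = 2.407 × 10^-3 mol
n(C6H8O6) in each aliquot = 2.407 × 10^-3 mol (1:1 ratio)
n(C6H8O6) in the whole flask = 2.407 × 10^-3 × 250.0/10.00 = 0.06017 mol
mass of C6H8O6 = 0.06017 × 176.12 = 10.60 g
% C6H8O6 = 10.60 / 15.23 × 100 = 69.58 %

69.58 %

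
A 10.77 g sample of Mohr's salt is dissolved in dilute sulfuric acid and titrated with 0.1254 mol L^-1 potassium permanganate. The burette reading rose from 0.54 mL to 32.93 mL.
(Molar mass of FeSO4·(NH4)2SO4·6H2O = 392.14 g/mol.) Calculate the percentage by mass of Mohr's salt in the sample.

MnO4^- + 5 Fe^2+ + 8 H^+ → Mn^2+ + 5 Fe^3+ + 4 H2O
n(KMnO4) = 0.03239 L × 0.1254 mol/L = 4.062 × 10^-3 mol
From the 5:1 ratio, n(FeSO4·(NH4)2SO4·6H2O) = 5/1 × 4.062 × 10^-3 = 0.02031 mol
mass of FeSO4·(NH4)2SO4·6H2O = 0.02031 × 392.14 g/mol = 7.964 g
% FeSO4·(NH4)2SO4·6H2O = 7.964 / 10.77 × 100 = 73.94 %

73.94 %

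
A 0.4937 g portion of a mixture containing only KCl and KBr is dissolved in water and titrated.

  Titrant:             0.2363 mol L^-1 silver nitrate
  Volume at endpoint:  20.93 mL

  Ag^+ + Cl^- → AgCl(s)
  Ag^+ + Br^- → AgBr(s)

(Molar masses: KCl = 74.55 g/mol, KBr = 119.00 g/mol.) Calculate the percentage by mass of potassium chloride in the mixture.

n(AgNO3) = 0.02093 × 0.2363 = 4.946 × 10^-3 mol
Let x = n(KCl), y = n(KBr).
Titrant: 1x + 1y = 4.946 × 10^-3;  mass: 74.55x + 119.00y = 0.4937
Solving, x = 2.134 × 10^-3 mol, y = 2.812 × 10^-3 mol
mass of KCl = 2.134 × 10^-3 × 74.55 = 0.1591 g
% KCl = 0.1591 / 0.4937 × 100 = 32.22 %

32.22 %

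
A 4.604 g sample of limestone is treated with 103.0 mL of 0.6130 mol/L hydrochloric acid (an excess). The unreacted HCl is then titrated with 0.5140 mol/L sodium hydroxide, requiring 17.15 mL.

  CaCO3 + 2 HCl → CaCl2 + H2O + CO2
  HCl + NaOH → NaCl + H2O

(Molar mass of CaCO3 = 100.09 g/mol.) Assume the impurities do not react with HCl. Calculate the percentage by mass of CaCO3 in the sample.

n(HCl) added = 0.1030 × 0.6130 = 0.06314 mol
n(NaOH) used in back-titration = 0.01715 × 0.5140 = 8.815 × 10^-3 mol
n(HCl) left over = 8.815 × 10^-3 mol (1:1 ratio)
n(HCl) consumed by analyte = 0.06314 − 8.815 × 10^-3 = 0.05432 mol
From the 1:2 ratio, n(CaCO3) = 1/2 × 0.05432 = 0.02716 mol
mass of CaCO3 = 0.02716 × 100.09 = 2.719 g
% CaCO3 = 2.719 / 4.604 × 100 = 59.05 %

59.05 %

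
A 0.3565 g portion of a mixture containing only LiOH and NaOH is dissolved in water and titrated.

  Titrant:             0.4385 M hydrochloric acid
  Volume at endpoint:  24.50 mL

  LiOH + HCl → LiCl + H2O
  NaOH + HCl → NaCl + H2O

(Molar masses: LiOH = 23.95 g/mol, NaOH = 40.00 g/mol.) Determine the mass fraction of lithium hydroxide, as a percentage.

30.65 %

n(HCl) = 0.02450 × 0.4385 = 0.01074 mol
Let x = n(LiOH), y = n(NaOH).
Titrant: 1x + 1y = 0.01074;  mass: 23.95x + 40.00y = 0.3565
Solving, x = 4.563 × 10^-3 mol, y = 6.181 × 10^-3 mol
mass of LiOH = 4.563 × 10^-3 × 23.95 = 0.1093 g
% LiOH = 0.1093 / 0.3565 × 100 = 30.65 %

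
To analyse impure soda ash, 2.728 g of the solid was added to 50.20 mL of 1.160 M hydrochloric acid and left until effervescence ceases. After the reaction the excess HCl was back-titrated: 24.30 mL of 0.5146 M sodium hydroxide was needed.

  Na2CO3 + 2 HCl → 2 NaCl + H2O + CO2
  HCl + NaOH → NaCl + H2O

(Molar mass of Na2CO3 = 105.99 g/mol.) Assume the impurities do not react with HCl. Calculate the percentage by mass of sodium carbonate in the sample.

88.83 %

n(HCl) added = 0.05020 × 1.160 = 0.05823 mol
n(NaOH) used in back-titration = 0.02430 × 0.5146 = 0.01250 mol
n(HCl) left over = 0.01250 mol (1:1 ratio)
n(HCl) consumed by analyte = 0.05823 − 0.01250 = 0.04573 mol
From the 1:2 ratio, n(Na2CO3) = 1/2 × 0.04573 = 0.02286 mol
mass of Na2CO3 = 0.02286 × 105.99 = 2.423 g
% Na2CO3 = 2.423 / 2.728 × 100 = 88.83 %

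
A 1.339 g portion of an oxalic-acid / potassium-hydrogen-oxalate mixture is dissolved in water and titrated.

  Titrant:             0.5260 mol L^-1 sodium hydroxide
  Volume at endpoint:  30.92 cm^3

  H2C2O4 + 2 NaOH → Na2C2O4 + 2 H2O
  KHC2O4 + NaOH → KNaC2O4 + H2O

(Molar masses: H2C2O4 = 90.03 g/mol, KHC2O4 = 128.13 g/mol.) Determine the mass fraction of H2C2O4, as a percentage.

30.13 %

n(NaOH) = 0.03092 × 0.5260 = 0.01626 mol
Let x = n(H2C2O4), y = n(KHC2O4).
Titrant: 2x + 1y = 0.01626;  mass: 90.03x + 128.13y = 1.339
Solving, x = 4.481 × 10^-3 mol, y = 7.302 × 10^-3 mol
mass of H2C2O4 = 4.481 × 10^-3 × 90.03 = 0.4034 g
% H2C2O4 = 0.4034 / 1.339 × 100 = 30.13 %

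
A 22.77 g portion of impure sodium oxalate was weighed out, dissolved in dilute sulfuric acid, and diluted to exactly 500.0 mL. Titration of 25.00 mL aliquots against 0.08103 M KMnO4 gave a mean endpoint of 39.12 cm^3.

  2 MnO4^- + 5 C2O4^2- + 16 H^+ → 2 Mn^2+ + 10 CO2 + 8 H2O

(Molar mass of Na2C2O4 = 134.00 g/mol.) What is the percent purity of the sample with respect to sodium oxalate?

93.27 %

n(KMnO4) per titration = 0.03912 × 0.08103 = 3.170 × 10^-3 mol
From the 5:2 ratio, n(Na2C2O4) in each aliquot = 5/2 × 3.170 × 10^-3 = 7.925 × 10^-3 mol
n(Na2C2O4) in the whole flask = 7.925 × 10^-3 × 500.0/25.00 = 0.1585 mol
mass of Na2C2O4 = 0.1585 × 134.00 = 21.24 g
% Na2C2O4 = 21.24 / 22.77 × 100 = 93.27 %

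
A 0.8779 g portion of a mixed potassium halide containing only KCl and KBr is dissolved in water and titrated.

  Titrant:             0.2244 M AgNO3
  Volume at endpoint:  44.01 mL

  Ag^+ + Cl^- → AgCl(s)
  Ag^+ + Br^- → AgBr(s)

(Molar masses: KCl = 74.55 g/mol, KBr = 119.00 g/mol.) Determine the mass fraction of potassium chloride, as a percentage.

n(AgNO3) = 0.04401 × 0.2244 = 9.876 × 10^-3 mol
Let x = n(KCl), y = n(KBr).
Titrant: 1x + 1y = 9.876 × 10^-3;  mass: 74.55x + 119.00y = 0.8779
Solving, x = 6.689 × 10^-3 mol, y = 3.187 × 10^-3 mol
mass of KCl = 6.689 × 10^-3 × 74.55 = 0.4987 g
% KCl = 0.4987 / 0.8779 × 100 = 56.80 %

56.80 %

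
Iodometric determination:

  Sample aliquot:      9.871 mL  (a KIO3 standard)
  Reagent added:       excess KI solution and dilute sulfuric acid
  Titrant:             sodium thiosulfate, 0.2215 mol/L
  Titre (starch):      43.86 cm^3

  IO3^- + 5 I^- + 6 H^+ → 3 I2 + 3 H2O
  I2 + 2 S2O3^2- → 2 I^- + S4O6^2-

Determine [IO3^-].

0.1640 mol/L

n(S2O3^2-) = 0.04386 × 0.2215 = 9.715 × 10^-3 mol
n(I2) = n(S2O3^2-)/2 = 4.857 × 10^-3 mol
From the 1:3 ratio, n(IO3^-) in the aliquot = 1/3 × 4.857 × 10^-3 = 1.619 × 10^-3 mol
[IO3^-] = 1.619 × 10^-3 / 0.009871 = 0.1640 mol/L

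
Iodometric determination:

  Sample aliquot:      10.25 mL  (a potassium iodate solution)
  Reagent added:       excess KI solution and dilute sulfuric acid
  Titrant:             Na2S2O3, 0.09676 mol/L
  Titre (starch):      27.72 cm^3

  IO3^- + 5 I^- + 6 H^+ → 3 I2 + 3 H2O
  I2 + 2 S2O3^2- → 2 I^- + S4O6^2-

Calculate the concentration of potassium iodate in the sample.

n(S2O3^2-) = 0.02772 × 0.09676 = 2.682 × 10^-3 mol
n(I2) = n(S2O3^2-)/2 = 1.341 × 10^-3 mol
From the 1:3 ratio, n(IO3^-) in the aliquot = 1/3 × 1.341 × 10^-3 = 4.470 × 10^-4 mol
[IO3^-] = 4.470 × 10^-4 / 0.01025 = 0.04361 mol/L

0.04361 mol/L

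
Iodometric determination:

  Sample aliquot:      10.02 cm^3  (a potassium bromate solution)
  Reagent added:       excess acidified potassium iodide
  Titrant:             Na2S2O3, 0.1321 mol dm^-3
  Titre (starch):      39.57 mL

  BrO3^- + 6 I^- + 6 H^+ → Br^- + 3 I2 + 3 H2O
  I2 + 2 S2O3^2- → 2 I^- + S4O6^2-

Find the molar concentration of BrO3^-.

0.08695 mol/L

n(S2O3^2-) = 0.03957 × 0.1321 = 5.227 × 10^-3 mol
n(I2) = n(S2O3^2-)/2 = 2.614 × 10^-3 mol
From the 1:3 ratio, n(BrO3^-) in the aliquot = 1/3 × 2.614 × 10^-3 = 8.712 × 10^-4 mol
[BrO3^-] = 8.712 × 10^-4 / 0.01002 = 0.08695 mol/L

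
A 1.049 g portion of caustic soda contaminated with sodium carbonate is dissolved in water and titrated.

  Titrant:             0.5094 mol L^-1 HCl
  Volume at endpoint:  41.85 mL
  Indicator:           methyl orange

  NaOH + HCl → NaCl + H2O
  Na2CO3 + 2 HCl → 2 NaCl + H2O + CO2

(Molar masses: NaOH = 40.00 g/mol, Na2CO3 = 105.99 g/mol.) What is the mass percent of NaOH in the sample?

23.70 %

n(HCl) = 0.04185 × 0.5094 = 0.02132 mol
Let x = n(NaOH), y = n(Na2CO3).
Titrant: 1x + 2y = 0.02132;  mass: 40.00x + 105.99y = 1.049
Solving, x = 6.215 × 10^-3 mol, y = 7.552 × 10^-3 mol
mass of NaOH = 6.215 × 10^-3 × 40.00 = 0.2486 g
% NaOH = 0.2486 / 1.049 × 100 = 23.70 %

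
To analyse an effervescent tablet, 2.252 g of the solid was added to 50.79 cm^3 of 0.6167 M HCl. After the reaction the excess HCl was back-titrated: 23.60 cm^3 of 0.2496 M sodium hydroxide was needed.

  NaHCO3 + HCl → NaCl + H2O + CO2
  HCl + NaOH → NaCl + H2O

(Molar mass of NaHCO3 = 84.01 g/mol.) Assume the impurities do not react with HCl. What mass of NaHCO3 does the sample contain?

2.137 g

n(HCl) added = 0.05079 × 0.6167 = 0.03132 mol
n(NaOH) used in back-titration = 0.02360 × 0.2496 = 5.891 × 10^-3 mol
n(HCl) left over = 5.891 × 10^-3 mol (1:1 ratio)
n(HCl) consumed by analyte = 0.03132 − 5.891 × 10^-3 = 0.02543 mol
n(NaHCO3) = 0.02543 mol (1:1 ratio)
mass of NaHCO3 = 0.02543 × 84.01 = 2.137 g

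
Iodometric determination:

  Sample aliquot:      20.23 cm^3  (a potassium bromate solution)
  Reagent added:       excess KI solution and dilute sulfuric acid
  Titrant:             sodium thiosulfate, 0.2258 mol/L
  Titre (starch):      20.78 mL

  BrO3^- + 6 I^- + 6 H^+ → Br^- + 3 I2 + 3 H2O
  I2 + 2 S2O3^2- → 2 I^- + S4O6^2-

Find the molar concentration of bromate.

0.03866 mol/L

n(S2O3^2-) = 0.02078 × 0.2258 = 4.692 × 10^-3 mol
n(I2) = n(S2O3^2-)/2 = 2.346 × 10^-3 mol
From the 1:3 ratio, n(BrO3^-) in the aliquot = 1/3 × 2.346 × 10^-3 = 7.820 × 10^-4 mol
[BrO3^-] = 7.820 × 10^-4 / 0.02023 = 0.03866 mol/L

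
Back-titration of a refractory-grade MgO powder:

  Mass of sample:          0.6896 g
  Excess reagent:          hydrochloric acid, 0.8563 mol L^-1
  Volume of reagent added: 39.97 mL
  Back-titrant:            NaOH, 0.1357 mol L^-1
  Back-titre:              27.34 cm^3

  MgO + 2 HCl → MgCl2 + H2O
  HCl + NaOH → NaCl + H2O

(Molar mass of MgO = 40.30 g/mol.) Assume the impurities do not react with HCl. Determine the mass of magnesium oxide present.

0.6149 g

n(HCl) added = 0.03997 × 0.8563 = 0.03423 mol
n(NaOH) used in back-titration = 0.02734 × 0.1357 = 3.710 × 10^-3 mol
n(HCl) left over = 3.710 × 10^-3 mol (1:1 ratio)
n(HCl) consumed by analyte = 0.03423 − 3.710 × 10^-3 = 0.03052 mol
From the 1:2 ratio, n(MgO) = 1/2 × 0.03052 = 0.01526 mol
mass of MgO = 0.01526 × 40.30 = 0.6149 g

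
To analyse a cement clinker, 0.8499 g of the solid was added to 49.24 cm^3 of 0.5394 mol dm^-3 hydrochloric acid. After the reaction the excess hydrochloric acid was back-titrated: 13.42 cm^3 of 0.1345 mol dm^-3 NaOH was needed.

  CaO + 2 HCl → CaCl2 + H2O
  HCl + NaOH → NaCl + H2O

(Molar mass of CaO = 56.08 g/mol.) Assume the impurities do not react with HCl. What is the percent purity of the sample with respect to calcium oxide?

n(HCl) added = 0.04924 × 0.5394 = 0.02656 mol
n(NaOH) used in back-titration = 0.01342 × 0.1345 = 1.805 × 10^-3 mol
n(HCl) left over = 1.805 × 10^-3 mol (1:1 ratio)
n(HCl) consumed by analyte = 0.02656 − 1.805 × 10^-3 = 0.02476 mol
From the 1:2 ratio, n(CaO) = 1/2 × 0.02476 = 0.01238 mol
mass of CaO = 0.01238 × 56.08 = 0.6941 g
% CaO = 0.6941 / 0.8499 × 100 = 81.67 %

81.67 %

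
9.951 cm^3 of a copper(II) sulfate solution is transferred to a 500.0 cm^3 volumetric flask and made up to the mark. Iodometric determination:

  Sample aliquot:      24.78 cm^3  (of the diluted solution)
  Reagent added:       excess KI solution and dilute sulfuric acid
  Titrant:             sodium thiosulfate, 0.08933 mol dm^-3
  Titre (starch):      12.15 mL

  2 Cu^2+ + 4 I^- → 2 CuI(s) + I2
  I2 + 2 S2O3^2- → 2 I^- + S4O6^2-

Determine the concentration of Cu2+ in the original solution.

n(S2O3^2-) = 0.01215 × 0.08933 = 1.085 × 10^-3 mol
n(I2) = n(S2O3^2-)/2 = 5.427 × 10^-4 mol
From the 2:1 ratio, n(Cu2+) in the aliquot = 2/1 × 5.427 × 10^-4 = 1.085 × 10^-3 mol
[Cu2+]_dilute = 1.085 × 10^-3 / 0.02478 = 0.04380 mol/L
[Cu2+]_original = 0.04380 × 500.0/9.951 = 2.201 mol/L

2.201 mol/L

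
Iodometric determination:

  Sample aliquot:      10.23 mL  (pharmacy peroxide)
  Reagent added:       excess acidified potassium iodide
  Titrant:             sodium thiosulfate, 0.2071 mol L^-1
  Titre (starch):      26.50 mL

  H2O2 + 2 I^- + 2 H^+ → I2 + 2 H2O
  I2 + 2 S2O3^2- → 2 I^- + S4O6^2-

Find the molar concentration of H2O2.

0.2682 mol/L

n(S2O3^2-) = 0.02650 × 0.2071 = 5.488 × 10^-3 mol
n(I2) = n(S2O3^2-)/2 = 2.744 × 10^-3 mol
n(H2O2) in the aliquot = 2.744 × 10^-3 mol (1:1 ratio)
[H2O2] = 2.744 × 10^-3 / 0.01023 = 0.2682 mol/L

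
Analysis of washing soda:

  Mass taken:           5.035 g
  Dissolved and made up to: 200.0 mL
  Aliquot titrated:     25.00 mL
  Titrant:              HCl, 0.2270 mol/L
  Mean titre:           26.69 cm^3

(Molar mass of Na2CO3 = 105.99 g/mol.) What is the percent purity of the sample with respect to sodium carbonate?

Na2CO3 + 2 HCl → 2 NaCl + H2O + CO2
n(HCl) per titration = 0.02669 × 0.2270 = 6.059 × 10^-3 mol
From the 1:2 ratio, n(Na2CO3) in each aliquot = 1/2 × 6.059 × 10^-3 = 3.029 × 10^-3 mol
n(Na2CO3) in the whole flask = 3.029 × 10^-3 × 200.0/25.00 = 0.02423 mol
mass of Na2CO3 = 0.02423 × 105.99 = 2.569 g
% Na2CO3 = 2.569 / 5.035 × 100 = 51.02 %

51.02 %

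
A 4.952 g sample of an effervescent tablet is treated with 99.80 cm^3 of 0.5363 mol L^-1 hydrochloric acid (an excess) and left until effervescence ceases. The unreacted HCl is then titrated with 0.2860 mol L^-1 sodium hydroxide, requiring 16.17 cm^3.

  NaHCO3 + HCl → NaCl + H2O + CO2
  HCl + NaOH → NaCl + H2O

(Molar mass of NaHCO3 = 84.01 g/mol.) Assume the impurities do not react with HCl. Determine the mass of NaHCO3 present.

4.108 g

n(HCl) added = 0.09980 × 0.5363 = 0.05352 mol
n(NaOH) used in back-titration = 0.01617 × 0.2860 = 4.625 × 10^-3 mol
n(HCl) left over = 4.625 × 10^-3 mol (1:1 ratio)
n(HCl) consumed by analyte = 0.05352 − 4.625 × 10^-3 = 0.04890 mol
n(NaHCO3) = 0.04890 mol (1:1 ratio)
mass of NaHCO3 = 0.04890 × 84.01 = 4.108 g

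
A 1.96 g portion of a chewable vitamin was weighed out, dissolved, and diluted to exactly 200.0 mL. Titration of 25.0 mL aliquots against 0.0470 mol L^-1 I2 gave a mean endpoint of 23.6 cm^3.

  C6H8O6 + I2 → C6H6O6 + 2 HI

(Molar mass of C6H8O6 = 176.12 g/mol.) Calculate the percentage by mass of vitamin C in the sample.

79.7 %

n(I2) per titration = 0.0236 × 0.0470 = 1.11 × 10^-3 mol
n(C6H8O6) in each aliquot = 1.11 × 10^-3 mol (1:1 ratio)
n(C6H8O6) in the whole flask = 1.11 × 10^-3 × 200.0/25.0 = 8.87 × 10^-3 mol
mass of C6H8O6 = 8.87 × 10^-3 × 176.12 = 1.56 g
% C6H8O6 = 1.56 / 1.96 × 100 = 79.7 %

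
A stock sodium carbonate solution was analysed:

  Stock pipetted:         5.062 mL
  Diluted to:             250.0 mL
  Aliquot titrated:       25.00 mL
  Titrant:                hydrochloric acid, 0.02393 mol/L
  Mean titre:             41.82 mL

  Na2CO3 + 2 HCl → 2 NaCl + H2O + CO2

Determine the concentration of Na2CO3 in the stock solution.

0.9885 mol/L

n(HCl) = 0.04182 × 0.02393 = 1.001 × 10^-3 mol
From the 1:2 ratio, n(Na2CO3) in the aliquot = 1/2 × 1.001 × 10^-3 = 5.004 × 10^-4 mol
[Na2CO3]_dilute = 5.004 × 10^-4 / 0.02500 = 0.02002 mol/L
Dilution factor = 250.0 / 5.062 = 49.39
[Na2CO3]_stock = 0.02002 × 49.39 = 0.9885 mol/L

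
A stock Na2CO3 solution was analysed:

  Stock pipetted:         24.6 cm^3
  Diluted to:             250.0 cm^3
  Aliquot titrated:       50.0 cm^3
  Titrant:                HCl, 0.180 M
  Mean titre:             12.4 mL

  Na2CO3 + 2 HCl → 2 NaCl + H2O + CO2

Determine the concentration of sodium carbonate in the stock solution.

n(HCl) = 0.0124 × 0.180 = 2.23 × 10^-3 mol
From the 1:2 ratio, n(Na2CO3) in the aliquot = 1/2 × 2.23 × 10^-3 = 1.12 × 10^-3 mol
[Na2CO3]_dilute = 1.12 × 10^-3 / 0.0500 = 0.0223 mol/L
Dilution factor = 250.0 / 24.6 = 10.16
[Na2CO3]_stock = 0.0223 × 10.16 = 0.227 mol/L

0.227 M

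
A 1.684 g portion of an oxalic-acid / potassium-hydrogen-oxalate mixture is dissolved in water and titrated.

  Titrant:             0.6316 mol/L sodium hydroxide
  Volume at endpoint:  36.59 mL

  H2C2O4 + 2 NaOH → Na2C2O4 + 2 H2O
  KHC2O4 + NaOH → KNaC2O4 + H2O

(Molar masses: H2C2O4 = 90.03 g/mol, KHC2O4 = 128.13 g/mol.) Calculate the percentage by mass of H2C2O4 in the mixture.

n(NaOH) = 0.03659 × 0.6316 = 0.02311 mol
Let x = n(H2C2O4), y = n(KHC2O4).
Titrant: 2x + 1y = 0.02311;  mass: 90.03x + 128.13y = 1.684
Solving, x = 7.683 × 10^-3 mol, y = 7.745 × 10^-3 mol
mass of H2C2O4 = 7.683 × 10^-3 × 90.03 = 0.6917 g
% H2C2O4 = 0.6917 / 1.684 × 100 = 41.07 %

41.07 %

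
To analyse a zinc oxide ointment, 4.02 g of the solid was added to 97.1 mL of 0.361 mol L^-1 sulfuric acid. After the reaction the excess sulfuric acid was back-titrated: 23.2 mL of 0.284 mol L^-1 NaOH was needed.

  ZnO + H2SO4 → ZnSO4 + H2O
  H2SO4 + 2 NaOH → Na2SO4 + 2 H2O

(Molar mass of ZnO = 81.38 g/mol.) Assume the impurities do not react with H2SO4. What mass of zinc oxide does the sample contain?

2.58 g

n(H2SO4) added = 0.0971 × 0.361 = 0.0351 mol
n(NaOH) used in back-titration = 0.0232 × 0.284 = 6.59 × 10^-3 mol
From the 1:2 ratio, n(H2SO4) left over = 1/2 × 6.59 × 10^-3 = 3.29 × 10^-3 mol
n(H2SO4) consumed by analyte = 0.0351 − 3.29 × 10^-3 = 0.0318 mol
n(ZnO) = 0.0318 mol (1:1 ratio)
mass of ZnO = 0.0318 × 81.38 = 2.58 g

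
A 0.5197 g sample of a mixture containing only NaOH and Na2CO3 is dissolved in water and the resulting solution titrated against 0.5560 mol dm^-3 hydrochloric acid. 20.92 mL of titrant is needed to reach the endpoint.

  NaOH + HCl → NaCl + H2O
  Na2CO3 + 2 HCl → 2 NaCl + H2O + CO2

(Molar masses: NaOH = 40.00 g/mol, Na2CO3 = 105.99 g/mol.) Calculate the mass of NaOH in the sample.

0.2977 g

n(HCl) = 0.02092 × 0.5560 = 0.01163 mol
Let x = n(NaOH), y = n(Na2CO3).
Titrant: 1x + 2y = 0.01163;  mass: 40.00x + 105.99y = 0.5197
Solving, x = 7.442 × 10^-3 mol, y = 2.095 × 10^-3 mol
mass of NaOH = 7.442 × 10^-3 × 40.00 = 0.2977 g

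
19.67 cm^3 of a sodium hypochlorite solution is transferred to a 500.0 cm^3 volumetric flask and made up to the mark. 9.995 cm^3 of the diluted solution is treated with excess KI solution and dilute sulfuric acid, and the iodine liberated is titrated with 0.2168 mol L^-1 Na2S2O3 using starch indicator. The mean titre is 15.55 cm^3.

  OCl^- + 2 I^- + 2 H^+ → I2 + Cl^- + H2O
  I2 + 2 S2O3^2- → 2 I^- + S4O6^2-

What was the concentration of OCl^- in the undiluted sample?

n(S2O3^2-) = 0.01555 × 0.2168 = 3.371 × 10^-3 mol
n(I2) = n(S2O3^2-)/2 = 1.686 × 10^-3 mol
n(OCl^-) in the aliquot = 1.686 × 10^-3 mol (1:1 ratio)
[OCl^-]_dilute = 1.686 × 10^-3 / 0.009995 = 0.1686 mol/L
[OCl^-]_original = 0.1686 × 500.0/19.67 = 4.287 mol/L

4.287 mol/L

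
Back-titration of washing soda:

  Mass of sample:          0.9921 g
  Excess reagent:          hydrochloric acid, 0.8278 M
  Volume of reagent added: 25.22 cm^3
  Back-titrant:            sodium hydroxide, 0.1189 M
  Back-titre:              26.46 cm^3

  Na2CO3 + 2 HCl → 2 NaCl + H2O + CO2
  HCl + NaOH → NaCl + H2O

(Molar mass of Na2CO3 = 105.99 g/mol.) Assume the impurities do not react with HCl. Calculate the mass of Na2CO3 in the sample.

0.9397 g

n(HCl) added = 0.02522 × 0.8278 = 0.02088 mol
n(NaOH) used in back-titration = 0.02646 × 0.1189 = 3.146 × 10^-3 mol
n(HCl) left over = 3.146 × 10^-3 mol (1:1 ratio)
n(HCl) consumed by analyte = 0.02088 − 3.146 × 10^-3 = 0.01773 mol
From the 1:2 ratio, n(Na2CO3) = 1/2 × 0.01773 = 8.866 × 10^-3 mol
mass of Na2CO3 = 8.866 × 10^-3 × 105.99 = 0.9397 g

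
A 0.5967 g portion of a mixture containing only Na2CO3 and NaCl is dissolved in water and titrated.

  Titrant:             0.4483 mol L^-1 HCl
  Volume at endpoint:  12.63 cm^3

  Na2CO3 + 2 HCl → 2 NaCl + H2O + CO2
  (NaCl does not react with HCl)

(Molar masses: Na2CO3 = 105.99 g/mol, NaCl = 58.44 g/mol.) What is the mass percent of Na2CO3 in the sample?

50.29 %

n(HCl) = 0.01263 × 0.4483 = 5.662 × 10^-3 mol
Let x = n(Na2CO3), y = n(NaCl).
Titrant: 2x = 5.662 × 10^-3;  mass: 105.99x + 58.44y = 0.5967
Solving, x = 2.831 × 10^-3 mol, y = 5.076 × 10^-3 mol
mass of Na2CO3 = 2.831 × 10^-3 × 105.99 = 0.3001 g
% Na2CO3 = 0.3001 / 0.5967 × 100 = 50.29 %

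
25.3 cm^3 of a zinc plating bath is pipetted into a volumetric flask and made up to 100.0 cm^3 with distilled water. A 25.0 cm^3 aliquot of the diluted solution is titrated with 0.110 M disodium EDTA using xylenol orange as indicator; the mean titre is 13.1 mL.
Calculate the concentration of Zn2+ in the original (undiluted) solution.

Zn^2+ + EDTA^4- → [Zn(EDTA)]^2-
n(EDTA) = 0.0131 × 0.110 = 1.44 × 10^-3 mol
n(Zn2+) in the aliquot = 1.44 × 10^-3 mol (1:1 ratio)
[Zn2+]_dilute = 1.44 × 10^-3 / 0.0250 = 0.0576 mol/L
Dilution factor = 100.0 / 25.3 = 3.953
[Zn2+]_stock = 0.0576 × 3.953 = 0.228 mol/L

0.228 M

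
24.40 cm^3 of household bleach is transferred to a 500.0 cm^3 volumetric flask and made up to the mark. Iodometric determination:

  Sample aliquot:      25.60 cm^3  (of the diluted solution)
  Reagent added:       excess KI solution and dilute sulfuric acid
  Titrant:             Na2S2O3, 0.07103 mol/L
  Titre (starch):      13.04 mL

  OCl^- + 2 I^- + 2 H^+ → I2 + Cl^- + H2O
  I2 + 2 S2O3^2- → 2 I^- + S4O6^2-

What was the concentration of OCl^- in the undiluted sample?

n(S2O3^2-) = 0.01304 × 0.07103 = 9.262 × 10^-4 mol
n(I2) = n(S2O3^2-)/2 = 4.631 × 10^-4 mol
n(OCl^-) in the aliquot = 4.631 × 10^-4 mol (1:1 ratio)
[OCl^-]_dilute = 4.631 × 10^-4 / 0.02560 = 0.01809 mol/L
[OCl^-]_original = 0.01809 × 500.0/24.40 = 0.3707 mol/L

0.3707 mol/L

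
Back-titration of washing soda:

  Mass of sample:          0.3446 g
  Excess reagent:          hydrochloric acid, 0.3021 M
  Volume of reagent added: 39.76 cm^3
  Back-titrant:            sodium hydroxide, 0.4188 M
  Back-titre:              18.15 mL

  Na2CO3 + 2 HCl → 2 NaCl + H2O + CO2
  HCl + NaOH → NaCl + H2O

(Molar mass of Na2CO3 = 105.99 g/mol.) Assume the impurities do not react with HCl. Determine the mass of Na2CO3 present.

n(HCl) added = 0.03976 × 0.3021 = 0.01201 mol
n(NaOH) used in back-titration = 0.01815 × 0.4188 = 7.601 × 10^-3 mol
n(HCl) left over = 7.601 × 10^-3 mol (1:1 ratio)
n(HCl) consumed by analyte = 0.01201 − 7.601 × 10^-3 = 4.410 × 10^-3 mol
From the 1:2 ratio, n(Na2CO3) = 1/2 × 4.410 × 10^-3 = 2.205 × 10^-3 mol
mass of Na2CO3 = 2.205 × 10^-3 × 105.99 = 0.2337 g

0.2337 g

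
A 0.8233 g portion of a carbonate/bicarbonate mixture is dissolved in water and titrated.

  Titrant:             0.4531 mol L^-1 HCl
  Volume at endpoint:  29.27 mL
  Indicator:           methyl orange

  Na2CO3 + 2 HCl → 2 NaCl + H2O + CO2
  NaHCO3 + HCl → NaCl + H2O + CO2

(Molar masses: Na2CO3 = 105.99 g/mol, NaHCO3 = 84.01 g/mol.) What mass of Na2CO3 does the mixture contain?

n(HCl) = 0.02927 × 0.4531 = 0.01326 mol
Let x = n(Na2CO3), y = n(NaHCO3).
Titrant: 2x + 1y = 0.01326;  mass: 105.99x + 84.01y = 0.8233
Solving, x = 4.689 × 10^-3 mol, y = 3.884 × 10^-3 mol
mass of Na2CO3 = 4.689 × 10^-3 × 105.99 = 0.4970 g

0.4970 g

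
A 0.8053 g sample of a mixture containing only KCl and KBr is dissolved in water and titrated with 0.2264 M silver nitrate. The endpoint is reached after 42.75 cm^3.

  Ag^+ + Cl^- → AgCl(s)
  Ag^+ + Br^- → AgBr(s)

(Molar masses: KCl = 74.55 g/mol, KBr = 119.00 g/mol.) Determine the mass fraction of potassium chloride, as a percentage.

72.15 %

n(AgNO3) = 0.04275 × 0.2264 = 9.679 × 10^-3 mol
Let x = n(KCl), y = n(KBr).
Titrant: 1x + 1y = 9.679 × 10^-3;  mass: 74.55x + 119.00y = 0.8053
Solving, x = 7.794 × 10^-3 mol, y = 1.884 × 10^-3 mol
mass of KCl = 7.794 × 10^-3 × 74.55 = 0.5811 g
% KCl = 0.5811 / 0.8053 × 100 = 72.15 %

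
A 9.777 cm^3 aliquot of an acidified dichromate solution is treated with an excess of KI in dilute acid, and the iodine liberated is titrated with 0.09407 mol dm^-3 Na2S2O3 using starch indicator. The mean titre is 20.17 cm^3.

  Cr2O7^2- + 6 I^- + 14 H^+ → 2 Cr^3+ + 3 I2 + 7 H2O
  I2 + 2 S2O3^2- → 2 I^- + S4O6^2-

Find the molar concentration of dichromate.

0.03234 mol/L

n(S2O3^2-) = 0.02017 × 0.09407 = 1.897 × 10^-3 mol
n(I2) = n(S2O3^2-)/2 = 9.487 × 10^-4 mol
From the 1:3 ratio, n(Cr2O7^2-) in the aliquot = 1/3 × 9.487 × 10^-4 = 3.162 × 10^-4 mol
[Cr2O7^2-] = 3.162 × 10^-4 / 0.009777 = 0.03234 mol/L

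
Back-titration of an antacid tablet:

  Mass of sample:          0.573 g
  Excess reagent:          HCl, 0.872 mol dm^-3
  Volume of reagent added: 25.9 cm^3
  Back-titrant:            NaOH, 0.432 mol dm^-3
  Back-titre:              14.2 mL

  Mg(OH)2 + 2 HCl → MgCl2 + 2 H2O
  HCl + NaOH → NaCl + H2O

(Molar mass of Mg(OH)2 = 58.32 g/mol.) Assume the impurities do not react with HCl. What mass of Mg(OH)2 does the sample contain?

0.480 g

n(HCl) added = 0.0259 × 0.872 = 0.0226 mol
n(NaOH) used in back-titration = 0.0142 × 0.432 = 6.13 × 10^-3 mol
n(HCl) left over = 6.13 × 10^-3 mol (1:1 ratio)
n(HCl) consumed by analyte = 0.0226 − 6.13 × 10^-3 = 0.0165 mol
From the 1:2 ratio, n(Mg(OH)2) = 1/2 × 0.0165 = 8.23 × 10^-3 mol
mass of Mg(OH)2 = 8.23 × 10^-3 × 58.32 = 0.480 g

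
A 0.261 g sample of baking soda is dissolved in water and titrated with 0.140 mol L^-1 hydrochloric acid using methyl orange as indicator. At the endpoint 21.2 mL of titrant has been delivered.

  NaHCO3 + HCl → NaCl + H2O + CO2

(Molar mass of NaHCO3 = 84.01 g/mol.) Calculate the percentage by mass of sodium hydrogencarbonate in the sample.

95.5 %

n(HCl) = 0.0212 L × 0.140 mol/L = 2.97 × 10^-3 mol
n(NaHCO3) = 2.97 × 10^-3 mol (1:1 ratio)
mass of NaHCO3 = 2.97 × 10^-3 × 84.01 g/mol = 0.249 g
% NaHCO3 = 0.249 / 0.261 × 100 = 95.5 %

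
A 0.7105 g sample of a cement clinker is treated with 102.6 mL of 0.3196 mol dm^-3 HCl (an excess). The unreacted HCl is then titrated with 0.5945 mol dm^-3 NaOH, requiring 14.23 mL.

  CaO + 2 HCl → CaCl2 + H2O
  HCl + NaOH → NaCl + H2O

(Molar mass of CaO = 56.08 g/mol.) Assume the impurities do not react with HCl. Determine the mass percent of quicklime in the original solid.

n(HCl) added = 0.1026 × 0.3196 = 0.03279 mol
n(NaOH) used in back-titration = 0.01423 × 0.5945 = 8.460 × 10^-3 mol
n(HCl) left over = 8.460 × 10^-3 mol (1:1 ratio)
n(HCl) consumed by analyte = 0.03279 − 8.460 × 10^-3 = 0.02433 mol
From the 1:2 ratio, n(CaO) = 1/2 × 0.02433 = 0.01217 mol
mass of CaO = 0.01217 × 56.08 = 0.6822 g
% CaO = 0.6822 / 0.7105 × 100 = 96.02 %

96.02 %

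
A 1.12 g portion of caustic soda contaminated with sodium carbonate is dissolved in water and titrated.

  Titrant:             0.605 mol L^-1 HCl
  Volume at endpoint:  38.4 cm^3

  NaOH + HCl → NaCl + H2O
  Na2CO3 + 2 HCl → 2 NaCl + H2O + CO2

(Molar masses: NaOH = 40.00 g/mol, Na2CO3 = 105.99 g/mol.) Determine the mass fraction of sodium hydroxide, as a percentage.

30.6 %

n(HCl) = 0.0384 × 0.605 = 0.0232 mol
Let x = n(NaOH), y = n(Na2CO3).
Titrant: 1x + 2y = 0.0232;  mass: 40.00x + 105.99y = 1.12
Solving, x = 8.56 × 10^-3 mol, y = 7.34 × 10^-3 mol
mass of NaOH = 8.56 × 10^-3 × 40.00 = 0.342 g
% NaOH = 0.342 / 1.12 × 100 = 30.6 %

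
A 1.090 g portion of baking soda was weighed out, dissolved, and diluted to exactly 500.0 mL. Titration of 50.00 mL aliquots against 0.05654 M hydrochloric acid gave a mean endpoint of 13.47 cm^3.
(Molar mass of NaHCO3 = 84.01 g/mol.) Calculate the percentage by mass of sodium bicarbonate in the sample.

58.70 %

NaHCO3 + HCl → NaCl + H2O + CO2
n(HCl) per titration = 0.01347 × 0.05654 = 7.616 × 10^-4 mol
n(NaHCO3) in each aliquot = 7.616 × 10^-4 mol (1:1 ratio)
n(NaHCO3) in the whole flask = 7.616 × 10^-4 × 500.0/50.00 = 7.616 × 10^-3 mol
mass of NaHCO3 = 7.616 × 10^-3 × 84.01 = 0.6398 g
% NaHCO3 = 0.6398 / 1.090 × 100 = 58.70 %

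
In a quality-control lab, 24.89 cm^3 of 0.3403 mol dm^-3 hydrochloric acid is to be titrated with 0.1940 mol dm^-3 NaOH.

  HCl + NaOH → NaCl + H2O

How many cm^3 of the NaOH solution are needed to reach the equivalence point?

n(HCl) = 0.02489 L × 0.3403 mol/L = 8.470 × 10^-3 mol
n(NaOH) = 8.470 × 10^-3 mol (1:1 stoichiometry)
V(NaOH) = 8.470 × 10^-3 mol / 0.1940 mol/L = 0.04366 L = 43.66 mL

43.66 mL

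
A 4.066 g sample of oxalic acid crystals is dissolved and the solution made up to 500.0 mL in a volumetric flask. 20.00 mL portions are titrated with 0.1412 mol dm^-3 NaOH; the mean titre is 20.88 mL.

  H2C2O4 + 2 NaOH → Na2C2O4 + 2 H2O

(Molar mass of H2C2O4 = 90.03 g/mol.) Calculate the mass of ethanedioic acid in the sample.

3.318 g

n(NaOH) per titration = 0.02088 × 0.1412 = 2.948 × 10^-3 mol
From the 1:2 ratio, n(H2C2O4) in each aliquot = 1/2 × 2.948 × 10^-3 = 1.474 × 10^-3 mol
n(H2C2O4) in the whole flask = 1.474 × 10^-3 × 500.0/20.00 = 0.03685 mol
mass of H2C2O4 = 0.03685 × 90.03 = 3.318 g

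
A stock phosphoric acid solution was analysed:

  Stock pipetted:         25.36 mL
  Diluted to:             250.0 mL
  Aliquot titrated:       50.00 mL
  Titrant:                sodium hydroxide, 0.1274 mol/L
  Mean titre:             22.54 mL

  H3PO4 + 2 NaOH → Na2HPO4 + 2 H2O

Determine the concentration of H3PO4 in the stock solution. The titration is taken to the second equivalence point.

n(NaOH) = 0.02254 × 0.1274 = 2.872 × 10^-3 mol
From the 1:2 ratio, n(H3PO4) in the aliquot = 1/2 × 2.872 × 10^-3 = 1.436 × 10^-3 mol
[H3PO4]_dilute = 1.436 × 10^-3 / 0.05000 = 0.02872 mol/L
Dilution factor = 250.0 / 25.36 = 9.858
[H3PO4]_stock = 0.02872 × 9.858 = 0.2831 mol/L

0.2831 mol/L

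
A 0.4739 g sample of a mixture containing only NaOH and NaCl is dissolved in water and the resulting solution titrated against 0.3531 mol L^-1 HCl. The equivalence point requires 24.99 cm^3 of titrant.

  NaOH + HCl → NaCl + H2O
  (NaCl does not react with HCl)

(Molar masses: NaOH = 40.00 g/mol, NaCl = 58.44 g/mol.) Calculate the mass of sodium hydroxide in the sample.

0.3530 g

n(HCl) = 0.02499 × 0.3531 = 8.824 × 10^-3 mol
Let x = n(NaOH), y = n(NaCl).
Titrant: 1x = 8.824 × 10^-3;  mass: 40.00x + 58.44y = 0.4739
Solving, x = 8.824 × 10^-3 mol, y = 2.069 × 10^-3 mol
mass of NaOH = 8.824 × 10^-3 × 40.00 = 0.3530 g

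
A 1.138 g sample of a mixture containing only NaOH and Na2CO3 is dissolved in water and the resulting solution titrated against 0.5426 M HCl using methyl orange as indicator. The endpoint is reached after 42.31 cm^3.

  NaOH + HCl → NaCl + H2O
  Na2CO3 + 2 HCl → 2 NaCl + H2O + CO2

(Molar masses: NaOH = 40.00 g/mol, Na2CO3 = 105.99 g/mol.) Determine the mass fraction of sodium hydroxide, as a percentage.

21.27 %

n(HCl) = 0.04231 × 0.5426 = 0.02296 mol
Let x = n(NaOH), y = n(Na2CO3).
Titrant: 1x + 2y = 0.02296;  mass: 40.00x + 105.99y = 1.138
Solving, x = 6.051 × 10^-3 mol, y = 8.453 × 10^-3 mol
mass of NaOH = 6.051 × 10^-3 × 40.00 = 0.2420 g
% NaOH = 0.2420 / 1.138 × 100 = 21.27 %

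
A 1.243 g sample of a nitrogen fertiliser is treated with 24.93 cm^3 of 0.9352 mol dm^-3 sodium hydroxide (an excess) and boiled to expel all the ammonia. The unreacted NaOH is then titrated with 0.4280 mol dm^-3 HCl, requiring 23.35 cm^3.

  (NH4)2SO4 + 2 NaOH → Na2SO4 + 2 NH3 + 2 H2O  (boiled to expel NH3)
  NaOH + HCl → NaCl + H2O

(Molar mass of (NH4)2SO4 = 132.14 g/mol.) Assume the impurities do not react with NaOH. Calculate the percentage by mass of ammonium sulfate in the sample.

n(NaOH) added = 0.02493 × 0.9352 = 0.02331 mol
n(HCl) used in back-titration = 0.02335 × 0.4280 = 9.994 × 10^-3 mol
n(NaOH) left over = 9.994 × 10^-3 mol (1:1 ratio)
n(NaOH) consumed by analyte = 0.02331 − 9.994 × 10^-3 = 0.01332 mol
From the 1:2 ratio, n((NH4)2SO4) = 1/2 × 0.01332 = 6.660 × 10^-3 mol
mass of (NH4)2SO4 = 6.660 × 10^-3 × 132.14 = 0.8801 g
% (NH4)2SO4 = 0.8801 / 1.243 × 100 = 70.80 %

70.80 %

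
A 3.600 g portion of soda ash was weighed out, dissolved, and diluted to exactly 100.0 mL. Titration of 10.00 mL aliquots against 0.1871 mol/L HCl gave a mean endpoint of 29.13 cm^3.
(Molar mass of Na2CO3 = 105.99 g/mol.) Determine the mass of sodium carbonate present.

Na2CO3 + 2 HCl → 2 NaCl + H2O + CO2
n(HCl) per titration = 0.02913 × 0.1871 = 5.450 × 10^-3 mol
From the 1:2 ratio, n(Na2CO3) in each aliquot = 1/2 × 5.450 × 10^-3 = 2.725 × 10^-3 mol
n(Na2CO3) in the whole flask = 2.725 × 10^-3 × 100.0/10.00 = 0.02725 mol
mass of Na2CO3 = 0.02725 × 105.99 = 2.888 g

2.888 g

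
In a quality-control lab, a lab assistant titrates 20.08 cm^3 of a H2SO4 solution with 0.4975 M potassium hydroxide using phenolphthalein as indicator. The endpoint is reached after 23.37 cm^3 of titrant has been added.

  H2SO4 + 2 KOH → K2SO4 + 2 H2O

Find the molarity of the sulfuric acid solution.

0.2895 M

n(KOH) = 0.02337 L × 0.4975 mol/L = 0.01163 mol
From the 1:2 mole ratio, n(H2SO4) = 1/2 × 0.01163 = 5.813 × 10^-3 mol
[H2SO4] = 5.813 × 10^-3 mol / 0.02008 L = 0.2895 mol/L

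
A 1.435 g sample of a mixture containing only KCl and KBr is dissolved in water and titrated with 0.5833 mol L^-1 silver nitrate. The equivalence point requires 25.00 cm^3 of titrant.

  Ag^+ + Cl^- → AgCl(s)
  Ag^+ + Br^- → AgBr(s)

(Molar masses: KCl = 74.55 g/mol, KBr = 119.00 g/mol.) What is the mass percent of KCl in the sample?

35.10 %

n(AgNO3) = 0.02500 × 0.5833 = 0.01458 mol
Let x = n(KCl), y = n(KBr).
Titrant: 1x + 1y = 0.01458;  mass: 74.55x + 119.00y = 1.435
Solving, x = 6.756 × 10^-3 mol, y = 7.826 × 10^-3 mol
mass of KCl = 6.756 × 10^-3 × 74.55 = 0.5037 g
% KCl = 0.5037 / 1.435 × 100 = 35.10 %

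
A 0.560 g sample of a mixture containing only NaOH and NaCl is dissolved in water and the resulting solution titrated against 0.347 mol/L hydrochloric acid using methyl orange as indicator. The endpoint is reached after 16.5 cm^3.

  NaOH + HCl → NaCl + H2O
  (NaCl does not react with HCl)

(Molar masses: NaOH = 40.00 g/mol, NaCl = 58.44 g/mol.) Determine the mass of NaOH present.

0.229 g

n(HCl) = 0.0165 × 0.347 = 5.73 × 10^-3 mol
Let x = n(NaOH), y = n(NaCl).
Titrant: 1x = 5.73 × 10^-3;  mass: 40.00x + 58.44y = 0.560
Solving, x = 5.73 × 10^-3 mol, y = 5.66 × 10^-3 mol
mass of NaOH = 5.73 × 10^-3 × 40.00 = 0.229 g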